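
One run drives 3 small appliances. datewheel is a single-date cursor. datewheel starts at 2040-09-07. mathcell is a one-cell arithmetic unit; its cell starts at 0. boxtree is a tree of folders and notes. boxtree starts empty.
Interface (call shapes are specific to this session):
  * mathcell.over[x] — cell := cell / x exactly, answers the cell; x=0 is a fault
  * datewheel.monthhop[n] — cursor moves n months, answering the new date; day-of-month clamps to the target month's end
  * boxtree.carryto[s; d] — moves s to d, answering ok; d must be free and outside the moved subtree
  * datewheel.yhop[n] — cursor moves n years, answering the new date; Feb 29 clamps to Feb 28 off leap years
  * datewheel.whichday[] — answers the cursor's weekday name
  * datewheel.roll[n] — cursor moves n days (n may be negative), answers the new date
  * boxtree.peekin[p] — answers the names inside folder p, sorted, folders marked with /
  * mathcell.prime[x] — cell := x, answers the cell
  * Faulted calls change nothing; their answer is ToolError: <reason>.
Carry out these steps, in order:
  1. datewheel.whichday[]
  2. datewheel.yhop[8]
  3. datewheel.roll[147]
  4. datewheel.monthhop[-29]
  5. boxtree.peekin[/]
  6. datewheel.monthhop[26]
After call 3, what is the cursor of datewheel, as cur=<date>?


Act: datewheel.whichday[]
Obs: Friday
Act: datewheel.yhop[n→8]
Obs: 2048-09-07
Act: datewheel.roll[n→147]
Obs: 2049-02-01
Act: datewheel.monthhop[n→-29]
Obs: 2046-09-01
Act: boxtree.peekin[p→/]
Obs: []
Act: datewheel.monthhop[n→26]
Obs: 2048-11-01

Answer: cur=2049-02-01


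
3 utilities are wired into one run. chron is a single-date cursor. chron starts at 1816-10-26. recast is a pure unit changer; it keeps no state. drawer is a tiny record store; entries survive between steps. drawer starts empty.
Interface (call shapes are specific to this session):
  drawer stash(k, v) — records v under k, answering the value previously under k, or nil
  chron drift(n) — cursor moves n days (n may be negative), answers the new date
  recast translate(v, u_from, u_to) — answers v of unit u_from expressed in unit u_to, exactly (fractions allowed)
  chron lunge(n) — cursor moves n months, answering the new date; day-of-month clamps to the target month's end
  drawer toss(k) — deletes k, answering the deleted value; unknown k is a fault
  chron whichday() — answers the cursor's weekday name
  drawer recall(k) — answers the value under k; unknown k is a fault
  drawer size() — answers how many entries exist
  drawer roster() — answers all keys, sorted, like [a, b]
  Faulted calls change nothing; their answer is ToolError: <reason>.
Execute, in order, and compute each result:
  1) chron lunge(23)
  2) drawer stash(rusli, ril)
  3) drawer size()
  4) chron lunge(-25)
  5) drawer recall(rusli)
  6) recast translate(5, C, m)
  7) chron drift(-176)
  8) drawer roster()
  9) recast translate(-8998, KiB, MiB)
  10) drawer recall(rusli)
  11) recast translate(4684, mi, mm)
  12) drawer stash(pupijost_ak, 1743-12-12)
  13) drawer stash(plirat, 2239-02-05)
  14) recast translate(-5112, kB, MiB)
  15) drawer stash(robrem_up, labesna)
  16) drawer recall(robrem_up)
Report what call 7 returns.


Act: chron lunge[23]
Obs: 1818-09-26
Act: drawer stash[rusli; ril]
Obs: nil
Act: drawer size[]
Obs: 1
Act: chron lunge[-25]
Obs: 1816-08-26
Act: drawer recall[rusli]
Obs: ril
Act: recast translate[5; C; m]
Obs: ToolError: incompatible units
Act: chron drift[-176]
Obs: 1816-03-03
Act: drawer roster[]
Obs: [rusli]
Act: recast translate[-8998; KiB; MiB]
Obs: -4499/512
Act: drawer recall[rusli]
Obs: ril
Act: recast translate[4684; mi; mm]
Obs: 7538167296
Act: drawer stash[pupijost_ak; 1743-12-12]
Obs: nil
Act: drawer stash[plirat; 2239-02-05]
Obs: nil
Act: recast translate[-5112; kB; MiB]
Obs: -79875/16384
Act: drawer stash[robrem_up; labesna]
Obs: nil
Act: drawer recall[robrem_up]
Obs: labesna

Answer: 1816-03-03


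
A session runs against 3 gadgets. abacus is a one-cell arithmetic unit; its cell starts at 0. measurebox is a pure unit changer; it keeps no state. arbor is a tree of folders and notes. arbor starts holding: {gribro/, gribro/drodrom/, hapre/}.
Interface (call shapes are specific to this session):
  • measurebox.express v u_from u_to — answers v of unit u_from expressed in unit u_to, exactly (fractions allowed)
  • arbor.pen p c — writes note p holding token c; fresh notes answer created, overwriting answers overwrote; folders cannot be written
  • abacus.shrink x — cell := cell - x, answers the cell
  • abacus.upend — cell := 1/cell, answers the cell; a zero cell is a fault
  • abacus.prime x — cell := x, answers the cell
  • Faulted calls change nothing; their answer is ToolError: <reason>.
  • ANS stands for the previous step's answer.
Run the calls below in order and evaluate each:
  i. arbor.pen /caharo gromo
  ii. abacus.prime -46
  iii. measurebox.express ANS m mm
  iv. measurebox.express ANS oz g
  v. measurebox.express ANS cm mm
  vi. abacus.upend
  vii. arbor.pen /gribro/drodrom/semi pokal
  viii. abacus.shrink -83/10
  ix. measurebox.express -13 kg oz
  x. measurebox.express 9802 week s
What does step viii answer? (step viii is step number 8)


% arbor.pen(p=/caharo, c=gromo) : created
% abacus.prime(x=-46) : -46
% measurebox.express(v=ANS, u_from=m, u_to=mm) : -46000
% measurebox.express(v=ANS, u_from=oz, u_to=g) : -1043262451/800
% measurebox.express(v=ANS, u_from=cm, u_to=mm) : -1043262451/80
% abacus.upend() : -1/46
% arbor.pen(p=/gribro/drodrom/semi, c=pokal) : created
% abacus.shrink(x=-83/10) : 952/115
% measurebox.express(v=-13, u_from=kg, u_to=oz) : -20800000000/45359237
% measurebox.express(v=9802, u_from=week, u_to=s) : 5928249600

Answer: 952/115


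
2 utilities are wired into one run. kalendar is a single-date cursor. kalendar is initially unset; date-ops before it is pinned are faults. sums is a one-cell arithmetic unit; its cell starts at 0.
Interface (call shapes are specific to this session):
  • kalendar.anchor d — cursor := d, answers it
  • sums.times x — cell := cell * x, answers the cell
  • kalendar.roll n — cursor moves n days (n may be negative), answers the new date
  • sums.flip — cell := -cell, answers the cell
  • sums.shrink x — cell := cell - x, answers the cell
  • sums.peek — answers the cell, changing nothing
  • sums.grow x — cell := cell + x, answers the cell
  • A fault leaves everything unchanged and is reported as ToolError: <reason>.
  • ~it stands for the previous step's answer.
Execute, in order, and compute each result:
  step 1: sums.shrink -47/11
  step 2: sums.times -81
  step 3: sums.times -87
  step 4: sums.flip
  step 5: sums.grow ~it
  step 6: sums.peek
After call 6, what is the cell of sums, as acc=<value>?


Answer: acc=-662418/11

Derivation:
;; 1. shrink(x→-47/11) -> 47/11
;; 2. times(x→-81) -> -3807/11
;; 3. times(x→-87) -> 331209/11
;; 4. flip() -> -331209/11
;; 5. grow(x→~it) -> -662418/11
;; 6. peek() -> -662418/11


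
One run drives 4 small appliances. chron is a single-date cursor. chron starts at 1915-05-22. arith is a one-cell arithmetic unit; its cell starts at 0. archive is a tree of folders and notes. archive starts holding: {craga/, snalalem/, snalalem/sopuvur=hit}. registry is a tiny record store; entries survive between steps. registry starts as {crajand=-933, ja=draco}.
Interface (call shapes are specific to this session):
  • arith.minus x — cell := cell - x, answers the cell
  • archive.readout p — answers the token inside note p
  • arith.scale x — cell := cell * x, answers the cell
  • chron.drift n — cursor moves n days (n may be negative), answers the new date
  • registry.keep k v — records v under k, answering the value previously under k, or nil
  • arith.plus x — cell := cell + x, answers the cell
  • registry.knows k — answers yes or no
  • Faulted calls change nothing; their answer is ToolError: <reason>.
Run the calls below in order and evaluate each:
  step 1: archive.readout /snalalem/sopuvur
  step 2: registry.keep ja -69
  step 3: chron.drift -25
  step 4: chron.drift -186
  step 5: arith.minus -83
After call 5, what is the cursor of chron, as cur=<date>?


Answer: cur=1914-10-23

Derivation:
[in] archive.readout p: /snalalem/sopuvur
[out] hit
[in] registry.keep k: ja v: -69
[out] draco
[in] chron.drift n: -25
[out] 1915-04-27
[in] chron.drift n: -186
[out] 1914-10-23
[in] arith.minus x: -83
[out] 83


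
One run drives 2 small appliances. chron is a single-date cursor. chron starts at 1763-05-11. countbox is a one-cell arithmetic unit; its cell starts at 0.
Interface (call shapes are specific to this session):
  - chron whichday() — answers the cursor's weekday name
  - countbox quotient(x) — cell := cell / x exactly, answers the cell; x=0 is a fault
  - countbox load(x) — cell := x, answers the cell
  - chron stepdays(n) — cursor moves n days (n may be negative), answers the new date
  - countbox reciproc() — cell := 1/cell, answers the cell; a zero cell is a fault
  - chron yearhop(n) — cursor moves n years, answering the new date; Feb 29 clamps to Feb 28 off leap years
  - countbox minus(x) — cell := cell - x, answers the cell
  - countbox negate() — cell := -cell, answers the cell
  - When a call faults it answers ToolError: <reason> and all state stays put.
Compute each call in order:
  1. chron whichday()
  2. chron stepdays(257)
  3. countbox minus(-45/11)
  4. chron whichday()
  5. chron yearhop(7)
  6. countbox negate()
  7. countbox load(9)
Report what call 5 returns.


Answer: 1771-01-23

Derivation:
-> chron whichday()
<- Wednesday
-> chron stepdays(n='257')
<- 1764-01-23
-> countbox minus(x='-45/11')
<- 45/11
-> chron whichday()
<- Monday
-> chron yearhop(n='7')
<- 1771-01-23
-> countbox negate()
<- -45/11
-> countbox load(x='9')
<- 9


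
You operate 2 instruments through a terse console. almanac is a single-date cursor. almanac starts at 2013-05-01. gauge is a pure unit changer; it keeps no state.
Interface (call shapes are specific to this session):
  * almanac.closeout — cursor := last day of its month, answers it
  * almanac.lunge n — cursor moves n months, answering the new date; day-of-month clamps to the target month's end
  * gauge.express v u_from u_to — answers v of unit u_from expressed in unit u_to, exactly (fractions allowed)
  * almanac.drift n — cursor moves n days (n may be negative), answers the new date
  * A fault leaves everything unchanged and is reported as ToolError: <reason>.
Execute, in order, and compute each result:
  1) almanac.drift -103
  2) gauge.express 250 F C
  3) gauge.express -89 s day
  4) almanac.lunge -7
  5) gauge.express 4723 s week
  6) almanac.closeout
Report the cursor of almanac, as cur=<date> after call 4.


Answer: cur=2012-06-18

Derivation:
% 1. drift(-103) => 2013-01-18
% 2. express(250, F, C) => 1090/9
% 3. express(-89, s, day) => -89/86400
% 4. lunge(-7) => 2012-06-18
% 5. express(4723, s, week) => 4723/604800
% 6. closeout() => 2012-06-30


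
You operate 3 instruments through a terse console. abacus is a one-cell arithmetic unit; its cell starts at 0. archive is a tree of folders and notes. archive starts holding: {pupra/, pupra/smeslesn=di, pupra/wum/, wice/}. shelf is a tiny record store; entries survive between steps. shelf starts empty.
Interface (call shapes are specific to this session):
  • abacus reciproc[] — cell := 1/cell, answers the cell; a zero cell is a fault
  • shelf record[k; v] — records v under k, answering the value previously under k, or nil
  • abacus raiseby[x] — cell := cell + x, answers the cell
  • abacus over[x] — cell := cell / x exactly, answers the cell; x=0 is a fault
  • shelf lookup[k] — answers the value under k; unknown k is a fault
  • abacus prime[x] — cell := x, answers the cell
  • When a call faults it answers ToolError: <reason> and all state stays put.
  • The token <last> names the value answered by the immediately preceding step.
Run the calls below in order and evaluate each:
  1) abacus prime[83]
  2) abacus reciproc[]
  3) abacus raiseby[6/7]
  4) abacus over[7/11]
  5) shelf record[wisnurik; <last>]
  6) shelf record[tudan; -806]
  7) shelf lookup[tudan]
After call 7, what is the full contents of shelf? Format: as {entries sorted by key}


Answer: {tudan=-806, wisnurik=5555/4067}

Derivation:
I invoke abacus prime(x: 83), giving 83.
I call abacus reciproc(): 1/83.
Invoking abacus raiseby(x: 6/7), — result: 505/581.
Then abacus over(x: 7/11), which returns 5555/4067.
Now I run shelf record(k: wisnurik, v: <last>), giving nil.
I use shelf record(k: tudan, v: -806), — result: nil.
Invoking shelf lookup(k: tudan), giving -806.


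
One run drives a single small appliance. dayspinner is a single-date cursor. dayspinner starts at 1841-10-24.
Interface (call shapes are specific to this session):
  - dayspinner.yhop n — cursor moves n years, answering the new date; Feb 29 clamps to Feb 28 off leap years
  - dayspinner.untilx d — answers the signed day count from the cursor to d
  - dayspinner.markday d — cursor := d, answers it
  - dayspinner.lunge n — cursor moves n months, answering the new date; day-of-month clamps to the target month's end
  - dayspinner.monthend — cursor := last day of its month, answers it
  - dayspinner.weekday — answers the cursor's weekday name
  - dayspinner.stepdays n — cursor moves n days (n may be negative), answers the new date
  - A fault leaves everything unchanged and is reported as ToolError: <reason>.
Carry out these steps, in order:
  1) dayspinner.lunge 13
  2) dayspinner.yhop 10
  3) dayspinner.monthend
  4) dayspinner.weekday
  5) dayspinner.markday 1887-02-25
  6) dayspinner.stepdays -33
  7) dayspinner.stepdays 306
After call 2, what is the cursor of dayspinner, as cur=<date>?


% 1. lunge(n: 13) ~> 1842-11-24
% 2. yhop(n: 10) ~> 1852-11-24
% 3. monthend() ~> 1852-11-30
% 4. weekday() ~> Tuesday
% 5. markday(d: 1887-02-25) ~> 1887-02-25
% 6. stepdays(n: -33) ~> 1887-01-23
% 7. stepdays(n: 306) ~> 1887-11-25

Answer: cur=1852-11-24


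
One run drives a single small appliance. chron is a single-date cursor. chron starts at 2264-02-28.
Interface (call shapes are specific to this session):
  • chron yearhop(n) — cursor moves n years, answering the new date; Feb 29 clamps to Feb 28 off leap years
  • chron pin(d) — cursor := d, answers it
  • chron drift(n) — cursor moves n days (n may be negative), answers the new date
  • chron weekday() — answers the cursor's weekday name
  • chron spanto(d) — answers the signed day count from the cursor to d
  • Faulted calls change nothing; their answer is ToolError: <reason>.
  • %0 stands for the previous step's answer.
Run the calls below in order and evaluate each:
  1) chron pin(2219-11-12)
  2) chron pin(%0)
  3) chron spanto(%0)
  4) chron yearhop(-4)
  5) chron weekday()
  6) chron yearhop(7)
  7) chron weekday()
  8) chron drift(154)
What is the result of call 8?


-- chron pin(2219-11-12) -> 2219-11-12
-- chron pin(%0) -> 2219-11-12
-- chron spanto(%0) -> 0
-- chron yearhop(-4) -> 2215-11-12
-- chron weekday() -> Sunday
-- chron yearhop(7) -> 2222-11-12
-- chron weekday() -> Tuesday
-- chron drift(154) -> 2223-04-15

Answer: 2223-04-15


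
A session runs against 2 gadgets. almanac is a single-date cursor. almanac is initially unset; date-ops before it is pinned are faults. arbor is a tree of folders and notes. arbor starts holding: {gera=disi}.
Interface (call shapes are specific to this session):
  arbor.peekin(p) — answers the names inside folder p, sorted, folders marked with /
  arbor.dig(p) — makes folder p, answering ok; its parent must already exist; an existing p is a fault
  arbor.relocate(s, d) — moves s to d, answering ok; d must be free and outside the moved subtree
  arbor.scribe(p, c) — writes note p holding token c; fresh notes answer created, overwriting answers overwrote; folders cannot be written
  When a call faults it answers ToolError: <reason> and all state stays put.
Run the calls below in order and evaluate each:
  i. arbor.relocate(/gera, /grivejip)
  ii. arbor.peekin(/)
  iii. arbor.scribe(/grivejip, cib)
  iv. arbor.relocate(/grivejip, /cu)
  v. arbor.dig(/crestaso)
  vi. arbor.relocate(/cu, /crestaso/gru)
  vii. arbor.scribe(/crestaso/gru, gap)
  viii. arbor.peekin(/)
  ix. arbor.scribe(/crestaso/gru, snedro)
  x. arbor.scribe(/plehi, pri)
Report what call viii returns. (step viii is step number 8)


Answer: [crestaso/]

Derivation:
$ arbor.relocate s='/gera' d='/grivejip'
[out] ok
$ arbor.peekin p='/'
[out] [grivejip]
$ arbor.scribe p='/grivejip' c='cib'
[out] overwrote
$ arbor.relocate s='/grivejip' d='/cu'
[out] ok
$ arbor.dig p='/crestaso'
[out] ok
$ arbor.relocate s='/cu' d='/crestaso/gru'
[out] ok
$ arbor.scribe p='/crestaso/gru' c='gap'
[out] overwrote
$ arbor.peekin p='/'
[out] [crestaso/]
$ arbor.scribe p='/crestaso/gru' c='snedro'
[out] overwrote
$ arbor.scribe p='/plehi' c='pri'
[out] created


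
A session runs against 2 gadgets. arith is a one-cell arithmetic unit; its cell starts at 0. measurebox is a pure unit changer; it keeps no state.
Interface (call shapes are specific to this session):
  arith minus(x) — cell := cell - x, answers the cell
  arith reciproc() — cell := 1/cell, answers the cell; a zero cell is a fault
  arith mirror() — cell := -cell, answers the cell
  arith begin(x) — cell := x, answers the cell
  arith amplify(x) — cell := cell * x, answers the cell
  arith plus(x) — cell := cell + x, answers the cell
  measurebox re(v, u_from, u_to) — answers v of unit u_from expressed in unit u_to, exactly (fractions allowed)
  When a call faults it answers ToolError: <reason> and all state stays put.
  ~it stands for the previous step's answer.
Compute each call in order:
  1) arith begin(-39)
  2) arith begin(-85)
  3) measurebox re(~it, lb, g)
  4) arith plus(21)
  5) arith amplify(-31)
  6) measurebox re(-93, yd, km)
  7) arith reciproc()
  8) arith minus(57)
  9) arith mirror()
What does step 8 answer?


==> arith begin(x=-39)
<== -39
==> arith begin(x=-85)
<== -85
==> measurebox re(v=~it, u_from=lb, u_to=g)
<== -771107029/20000
==> arith plus(x=21)
<== -64
==> arith amplify(x=-31)
<== 1984
==> measurebox re(v=-93, u_from=yd, u_to=km)
<== -106299/1250000
==> arith reciproc()
<== 1/1984
==> arith minus(x=57)
<== -113087/1984
==> arith mirror()
<== 113087/1984

Answer: -113087/1984


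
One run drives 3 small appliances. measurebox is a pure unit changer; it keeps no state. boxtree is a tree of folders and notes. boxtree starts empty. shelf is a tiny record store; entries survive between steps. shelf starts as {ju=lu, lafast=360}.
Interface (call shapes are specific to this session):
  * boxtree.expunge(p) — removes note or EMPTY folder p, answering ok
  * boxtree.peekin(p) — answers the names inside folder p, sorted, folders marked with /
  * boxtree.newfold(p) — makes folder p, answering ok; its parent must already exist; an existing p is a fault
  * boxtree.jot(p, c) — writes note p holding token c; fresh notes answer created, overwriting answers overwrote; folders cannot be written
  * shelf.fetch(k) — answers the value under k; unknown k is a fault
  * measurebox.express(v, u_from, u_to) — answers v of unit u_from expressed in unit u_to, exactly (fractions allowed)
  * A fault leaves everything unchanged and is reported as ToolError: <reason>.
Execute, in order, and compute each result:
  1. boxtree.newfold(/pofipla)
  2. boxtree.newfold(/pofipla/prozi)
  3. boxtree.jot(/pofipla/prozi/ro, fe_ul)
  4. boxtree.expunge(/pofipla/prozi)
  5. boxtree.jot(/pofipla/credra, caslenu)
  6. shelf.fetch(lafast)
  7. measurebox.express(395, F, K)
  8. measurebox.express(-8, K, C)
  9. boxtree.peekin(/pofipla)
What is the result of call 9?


·→ boxtree.newfold(/pofipla)
·← ok
·→ boxtree.newfold(/pofipla/prozi)
·← ok
·→ boxtree.jot(/pofipla/prozi/ro, fe_ul)
·← created
·→ boxtree.expunge(/pofipla/prozi)
·← ToolError: not empty
·→ boxtree.jot(/pofipla/credra, caslenu)
·← created
·→ shelf.fetch(lafast)
·← 360
·→ measurebox.express(395, F, K)
·← 28489/60
·→ measurebox.express(-8, K, C)
·← -5623/20
·→ boxtree.peekin(/pofipla)
·← [credra, prozi/]

Answer: [credra, prozi/]


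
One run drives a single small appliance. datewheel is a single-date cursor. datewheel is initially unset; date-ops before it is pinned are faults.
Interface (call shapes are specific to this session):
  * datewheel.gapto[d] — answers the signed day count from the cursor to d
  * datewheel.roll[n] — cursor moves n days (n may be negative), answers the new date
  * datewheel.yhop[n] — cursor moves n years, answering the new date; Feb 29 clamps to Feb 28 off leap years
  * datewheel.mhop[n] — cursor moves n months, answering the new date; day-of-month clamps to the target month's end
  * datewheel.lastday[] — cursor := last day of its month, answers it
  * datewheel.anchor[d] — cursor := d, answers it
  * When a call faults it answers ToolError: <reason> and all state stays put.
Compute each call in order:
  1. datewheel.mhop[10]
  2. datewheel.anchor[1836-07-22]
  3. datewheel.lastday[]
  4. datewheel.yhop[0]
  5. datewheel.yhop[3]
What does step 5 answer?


Calling datewheel.mhop on 10, giving ToolError: no date set.
I try datewheel.anchor on 1836-07-22, — result: 1836-07-22.
Calling datewheel.lastday, → 1836-07-31.
Next I call datewheel.yhop on 0, — result: 1836-07-31.
Calling datewheel.yhop on 3, giving 1839-07-31.

Answer: 1839-07-31


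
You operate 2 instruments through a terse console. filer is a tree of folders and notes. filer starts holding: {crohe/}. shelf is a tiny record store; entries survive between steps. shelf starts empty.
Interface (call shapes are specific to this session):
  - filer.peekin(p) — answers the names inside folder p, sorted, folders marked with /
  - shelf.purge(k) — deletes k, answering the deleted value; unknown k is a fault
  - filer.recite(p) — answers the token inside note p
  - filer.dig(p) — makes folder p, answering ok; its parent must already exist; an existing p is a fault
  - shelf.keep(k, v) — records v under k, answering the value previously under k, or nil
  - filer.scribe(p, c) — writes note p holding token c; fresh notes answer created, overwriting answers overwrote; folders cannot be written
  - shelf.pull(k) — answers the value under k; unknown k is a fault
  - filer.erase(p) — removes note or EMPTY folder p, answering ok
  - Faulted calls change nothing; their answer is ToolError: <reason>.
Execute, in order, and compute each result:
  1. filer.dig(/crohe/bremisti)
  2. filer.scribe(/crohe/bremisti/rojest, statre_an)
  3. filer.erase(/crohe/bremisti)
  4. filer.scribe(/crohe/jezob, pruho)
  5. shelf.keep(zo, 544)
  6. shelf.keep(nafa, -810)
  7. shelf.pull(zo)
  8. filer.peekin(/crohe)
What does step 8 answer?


I invoke filer.dig using p: /crohe/bremisti, which returns ok.
Using filer.scribe using p: /crohe/bremisti/rojest, c: statre_an, and observe created.
I use filer.erase using p: /crohe/bremisti, → ToolError: not empty.
Calling filer.scribe using p: /crohe/jezob, c: pruho, giving created.
Calling shelf.keep using k: zo, v: 544, — result: nil.
I run shelf.keep using k: nafa, v: -810, yielding nil.
I call shelf.pull using k: zo, and observe 544.
Now I run filer.peekin using p: /crohe, and get [bremisti/, jezob].

Answer: [bremisti/, jezob]


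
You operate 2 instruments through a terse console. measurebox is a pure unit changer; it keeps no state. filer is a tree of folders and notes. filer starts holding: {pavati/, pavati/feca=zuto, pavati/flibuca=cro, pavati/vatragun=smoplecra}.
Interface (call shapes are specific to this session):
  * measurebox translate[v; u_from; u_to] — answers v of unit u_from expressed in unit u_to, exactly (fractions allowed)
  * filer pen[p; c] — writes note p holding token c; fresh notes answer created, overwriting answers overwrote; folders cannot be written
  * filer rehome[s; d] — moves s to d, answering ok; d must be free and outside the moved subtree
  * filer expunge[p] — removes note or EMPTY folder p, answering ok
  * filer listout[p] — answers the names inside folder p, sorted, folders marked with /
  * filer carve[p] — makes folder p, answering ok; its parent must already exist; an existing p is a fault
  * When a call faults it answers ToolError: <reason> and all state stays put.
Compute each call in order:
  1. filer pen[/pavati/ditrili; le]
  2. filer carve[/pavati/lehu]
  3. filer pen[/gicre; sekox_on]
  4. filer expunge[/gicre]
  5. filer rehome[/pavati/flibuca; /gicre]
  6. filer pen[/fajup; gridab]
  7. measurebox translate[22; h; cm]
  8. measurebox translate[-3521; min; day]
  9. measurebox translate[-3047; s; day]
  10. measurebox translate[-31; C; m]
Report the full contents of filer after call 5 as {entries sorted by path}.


Act: filer pen[p=/pavati/ditrili; c=le]
Obs: created
Act: filer carve[p=/pavati/lehu]
Obs: ok
Act: filer pen[p=/gicre; c=sekox_on]
Obs: created
Act: filer expunge[p=/gicre]
Obs: ok
Act: filer rehome[s=/pavati/flibuca; d=/gicre]
Obs: ok
Act: filer pen[p=/fajup; c=gridab]
Obs: created
Act: measurebox translate[v=22; u_from=h; u_to=cm]
Obs: ToolError: incompatible units
Act: measurebox translate[v=-3521; u_from=min; u_to=day]
Obs: -3521/1440
Act: measurebox translate[v=-3047; u_from=s; u_to=day]
Obs: -3047/86400
Act: measurebox translate[v=-31; u_from=C; u_to=m]
Obs: ToolError: incompatible units

Answer: {gicre=cro, pavati/, pavati/ditrili=le, pavati/feca=zuto, pavati/lehu/, pavati/vatragun=smoplecra}


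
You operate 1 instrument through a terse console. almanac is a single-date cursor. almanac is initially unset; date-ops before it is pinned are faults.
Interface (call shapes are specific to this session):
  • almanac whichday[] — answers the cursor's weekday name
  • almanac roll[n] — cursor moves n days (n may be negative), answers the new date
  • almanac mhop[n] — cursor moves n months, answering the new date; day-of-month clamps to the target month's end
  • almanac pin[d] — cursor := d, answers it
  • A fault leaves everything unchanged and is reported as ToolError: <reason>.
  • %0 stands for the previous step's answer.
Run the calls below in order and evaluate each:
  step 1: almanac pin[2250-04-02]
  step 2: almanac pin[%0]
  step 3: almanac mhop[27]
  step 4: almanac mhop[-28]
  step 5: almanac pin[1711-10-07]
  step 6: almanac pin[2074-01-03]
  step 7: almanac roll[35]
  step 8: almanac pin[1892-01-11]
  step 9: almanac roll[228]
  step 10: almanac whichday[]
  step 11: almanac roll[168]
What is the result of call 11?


Answer: 1893-02-10

Derivation:
I invoke almanac pin with d='2250-04-02', → 2250-04-02.
I use almanac pin with d='%0', and see 2250-04-02.
I use almanac mhop with n='27', giving 2252-07-02.
I try almanac mhop with n='-28', and get 2250-03-02.
I try almanac pin with d='1711-10-07', and see 1711-10-07.
I call almanac pin with d='2074-01-03', and see 2074-01-03.
I invoke almanac roll with n='35', and see 2074-02-07.
I try almanac pin with d='1892-01-11': 1892-01-11.
Then almanac roll with n='228', and observe 1892-08-26.
I run almanac whichday(), → Friday.
I call almanac roll with n='168', yielding 1893-02-10.


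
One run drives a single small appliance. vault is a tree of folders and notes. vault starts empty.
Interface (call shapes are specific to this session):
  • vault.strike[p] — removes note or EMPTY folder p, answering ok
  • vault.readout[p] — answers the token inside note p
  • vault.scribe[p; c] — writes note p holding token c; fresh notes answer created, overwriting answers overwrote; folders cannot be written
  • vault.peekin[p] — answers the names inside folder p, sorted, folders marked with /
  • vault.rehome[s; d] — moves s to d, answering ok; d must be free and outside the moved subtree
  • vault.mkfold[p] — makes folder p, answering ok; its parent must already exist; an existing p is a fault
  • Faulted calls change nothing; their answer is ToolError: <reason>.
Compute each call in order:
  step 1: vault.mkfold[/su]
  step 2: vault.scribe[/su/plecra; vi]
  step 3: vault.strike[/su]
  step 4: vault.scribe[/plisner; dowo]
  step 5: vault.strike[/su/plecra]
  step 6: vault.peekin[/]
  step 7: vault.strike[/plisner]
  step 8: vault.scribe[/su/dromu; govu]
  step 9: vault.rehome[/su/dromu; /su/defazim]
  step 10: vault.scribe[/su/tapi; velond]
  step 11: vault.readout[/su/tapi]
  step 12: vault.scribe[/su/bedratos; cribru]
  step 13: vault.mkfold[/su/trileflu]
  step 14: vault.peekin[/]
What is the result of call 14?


Answer: [su/]

Derivation:
Act: vault.mkfold[/su]
Obs: ok
Act: vault.scribe[/su/plecra; vi]
Obs: created
Act: vault.strike[/su]
Obs: ToolError: not empty
Act: vault.scribe[/plisner; dowo]
Obs: created
Act: vault.strike[/su/plecra]
Obs: ok
Act: vault.peekin[/]
Obs: [plisner, su/]
Act: vault.strike[/plisner]
Obs: ok
Act: vault.scribe[/su/dromu; govu]
Obs: created
Act: vault.rehome[/su/dromu; /su/defazim]
Obs: ok
Act: vault.scribe[/su/tapi; velond]
Obs: created
Act: vault.readout[/su/tapi]
Obs: velond
Act: vault.scribe[/su/bedratos; cribru]
Obs: created
Act: vault.mkfold[/su/trileflu]
Obs: ok
Act: vault.peekin[/]
Obs: [su/]


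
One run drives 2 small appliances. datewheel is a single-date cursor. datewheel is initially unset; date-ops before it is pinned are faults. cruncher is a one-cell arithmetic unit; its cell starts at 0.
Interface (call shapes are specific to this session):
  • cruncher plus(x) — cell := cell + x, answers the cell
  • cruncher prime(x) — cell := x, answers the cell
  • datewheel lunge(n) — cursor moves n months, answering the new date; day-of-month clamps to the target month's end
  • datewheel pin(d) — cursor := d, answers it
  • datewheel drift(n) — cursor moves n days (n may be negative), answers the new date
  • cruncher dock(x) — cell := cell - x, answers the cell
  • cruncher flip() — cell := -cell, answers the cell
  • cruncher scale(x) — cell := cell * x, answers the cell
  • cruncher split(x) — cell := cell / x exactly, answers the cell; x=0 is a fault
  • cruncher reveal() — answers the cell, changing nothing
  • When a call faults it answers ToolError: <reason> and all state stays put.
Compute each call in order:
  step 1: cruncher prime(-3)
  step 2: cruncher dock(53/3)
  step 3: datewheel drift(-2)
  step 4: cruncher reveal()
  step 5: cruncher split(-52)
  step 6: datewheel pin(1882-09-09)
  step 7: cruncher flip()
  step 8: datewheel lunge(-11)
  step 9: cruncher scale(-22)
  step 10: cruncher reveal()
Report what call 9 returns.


Answer: 341/39

Derivation:
-- cruncher prime(x=-3) ~> -3
-- cruncher dock(x=53/3) ~> -62/3
-- datewheel drift(n=-2) ~> ToolError: no date set
-- cruncher reveal() ~> -62/3
-- cruncher split(x=-52) ~> 31/78
-- datewheel pin(d=1882-09-09) ~> 1882-09-09
-- cruncher flip() ~> -31/78
-- datewheel lunge(n=-11) ~> 1881-10-09
-- cruncher scale(x=-22) ~> 341/39
-- cruncher reveal() ~> 341/39


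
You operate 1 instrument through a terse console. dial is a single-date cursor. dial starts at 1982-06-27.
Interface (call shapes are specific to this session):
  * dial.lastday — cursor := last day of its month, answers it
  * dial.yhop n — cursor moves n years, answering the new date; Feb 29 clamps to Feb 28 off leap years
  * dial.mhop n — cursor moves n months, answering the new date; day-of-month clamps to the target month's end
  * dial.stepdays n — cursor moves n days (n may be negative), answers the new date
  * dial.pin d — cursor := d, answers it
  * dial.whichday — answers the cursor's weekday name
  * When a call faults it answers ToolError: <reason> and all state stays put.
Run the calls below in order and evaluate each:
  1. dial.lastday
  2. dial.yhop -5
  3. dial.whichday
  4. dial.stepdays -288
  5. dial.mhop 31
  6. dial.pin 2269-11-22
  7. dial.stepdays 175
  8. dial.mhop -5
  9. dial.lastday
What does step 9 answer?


-- dial.lastday() == 1982-06-30
-- dial.yhop(n='-5') == 1977-06-30
-- dial.whichday() == Thursday
-- dial.stepdays(n='-288') == 1976-09-15
-- dial.mhop(n='31') == 1979-04-15
-- dial.pin(d='2269-11-22') == 2269-11-22
-- dial.stepdays(n='175') == 2270-05-16
-- dial.mhop(n='-5') == 2269-12-16
-- dial.lastday() == 2269-12-31

Answer: 2269-12-31


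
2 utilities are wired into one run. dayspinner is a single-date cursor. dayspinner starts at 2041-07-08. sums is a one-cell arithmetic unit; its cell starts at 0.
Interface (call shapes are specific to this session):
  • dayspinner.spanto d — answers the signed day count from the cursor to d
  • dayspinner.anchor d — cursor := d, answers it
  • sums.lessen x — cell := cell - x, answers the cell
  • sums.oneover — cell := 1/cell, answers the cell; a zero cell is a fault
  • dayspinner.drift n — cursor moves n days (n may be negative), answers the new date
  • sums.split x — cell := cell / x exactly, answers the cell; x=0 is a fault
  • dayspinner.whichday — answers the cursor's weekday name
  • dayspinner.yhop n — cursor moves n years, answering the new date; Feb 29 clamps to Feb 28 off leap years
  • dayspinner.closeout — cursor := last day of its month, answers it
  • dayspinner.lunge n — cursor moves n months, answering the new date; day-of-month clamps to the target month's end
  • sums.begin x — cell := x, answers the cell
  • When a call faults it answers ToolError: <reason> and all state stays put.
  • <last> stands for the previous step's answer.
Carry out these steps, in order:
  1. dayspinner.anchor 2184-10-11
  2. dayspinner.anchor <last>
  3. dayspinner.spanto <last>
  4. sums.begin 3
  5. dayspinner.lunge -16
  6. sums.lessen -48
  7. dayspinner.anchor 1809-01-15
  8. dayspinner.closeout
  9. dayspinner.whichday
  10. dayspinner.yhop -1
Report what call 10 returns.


Then anchor using 2184-10-11, and observe 2184-10-11.
I use anchor using <last>, → 2184-10-11.
I try spanto using <last>, and observe 0.
I try begin using 3, and observe 3.
I use lunge using -16, — result: 2183-06-11.
I call lessen using -48, yielding 51.
I run anchor using 1809-01-15: 1809-01-15.
I invoke closeout(), → 1809-01-31.
Next I call whichday, and observe Tuesday.
Invoking yhop using -1, giving 1808-01-31.

Answer: 1808-01-31


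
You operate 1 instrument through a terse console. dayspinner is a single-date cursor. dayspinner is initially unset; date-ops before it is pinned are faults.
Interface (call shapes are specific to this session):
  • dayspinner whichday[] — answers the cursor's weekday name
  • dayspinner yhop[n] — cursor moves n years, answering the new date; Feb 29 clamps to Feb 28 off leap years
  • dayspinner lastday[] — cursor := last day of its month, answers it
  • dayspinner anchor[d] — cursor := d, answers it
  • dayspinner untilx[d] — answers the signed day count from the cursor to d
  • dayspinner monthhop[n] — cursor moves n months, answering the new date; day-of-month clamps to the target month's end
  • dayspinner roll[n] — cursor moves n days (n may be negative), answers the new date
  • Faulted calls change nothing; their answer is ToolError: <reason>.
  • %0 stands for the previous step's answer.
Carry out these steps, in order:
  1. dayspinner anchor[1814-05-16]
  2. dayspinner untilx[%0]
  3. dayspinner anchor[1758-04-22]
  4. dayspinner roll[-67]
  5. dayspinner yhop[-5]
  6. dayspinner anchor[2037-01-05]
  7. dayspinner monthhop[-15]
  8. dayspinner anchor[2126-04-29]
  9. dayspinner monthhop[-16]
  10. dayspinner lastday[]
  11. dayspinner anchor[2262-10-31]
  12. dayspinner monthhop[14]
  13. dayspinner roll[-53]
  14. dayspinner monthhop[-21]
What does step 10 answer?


;; dayspinner anchor(d: 1814-05-16) ~> 1814-05-16
;; dayspinner untilx(d: %0) ~> 0
;; dayspinner anchor(d: 1758-04-22) ~> 1758-04-22
;; dayspinner roll(n: -67) ~> 1758-02-14
;; dayspinner yhop(n: -5) ~> 1753-02-14
;; dayspinner anchor(d: 2037-01-05) ~> 2037-01-05
;; dayspinner monthhop(n: -15) ~> 2035-10-05
;; dayspinner anchor(d: 2126-04-29) ~> 2126-04-29
;; dayspinner monthhop(n: -16) ~> 2124-12-29
;; dayspinner lastday() ~> 2124-12-31
;; dayspinner anchor(d: 2262-10-31) ~> 2262-10-31
;; dayspinner monthhop(n: 14) ~> 2263-12-31
;; dayspinner roll(n: -53) ~> 2263-11-08
;; dayspinner monthhop(n: -21) ~> 2262-02-08

Answer: 2124-12-31


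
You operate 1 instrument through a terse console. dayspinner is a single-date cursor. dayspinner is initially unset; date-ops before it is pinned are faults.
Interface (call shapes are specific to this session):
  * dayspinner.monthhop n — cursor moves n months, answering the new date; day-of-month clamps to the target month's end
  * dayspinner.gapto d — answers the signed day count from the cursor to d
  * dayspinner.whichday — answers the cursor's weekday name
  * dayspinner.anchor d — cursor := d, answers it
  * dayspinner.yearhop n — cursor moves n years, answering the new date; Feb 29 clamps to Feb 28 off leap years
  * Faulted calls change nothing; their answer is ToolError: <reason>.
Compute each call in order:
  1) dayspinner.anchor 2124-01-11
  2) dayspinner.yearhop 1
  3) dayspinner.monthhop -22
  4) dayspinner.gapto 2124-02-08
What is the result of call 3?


I try dayspinner.anchor with d: 2124-01-11, and observe 2124-01-11.
Using dayspinner.yearhop with n: 1, giving 2125-01-11.
Calling dayspinner.monthhop with n: -22, — result: 2123-03-11.
Next I call dayspinner.gapto with d: 2124-02-08, and observe 334.

Answer: 2123-03-11


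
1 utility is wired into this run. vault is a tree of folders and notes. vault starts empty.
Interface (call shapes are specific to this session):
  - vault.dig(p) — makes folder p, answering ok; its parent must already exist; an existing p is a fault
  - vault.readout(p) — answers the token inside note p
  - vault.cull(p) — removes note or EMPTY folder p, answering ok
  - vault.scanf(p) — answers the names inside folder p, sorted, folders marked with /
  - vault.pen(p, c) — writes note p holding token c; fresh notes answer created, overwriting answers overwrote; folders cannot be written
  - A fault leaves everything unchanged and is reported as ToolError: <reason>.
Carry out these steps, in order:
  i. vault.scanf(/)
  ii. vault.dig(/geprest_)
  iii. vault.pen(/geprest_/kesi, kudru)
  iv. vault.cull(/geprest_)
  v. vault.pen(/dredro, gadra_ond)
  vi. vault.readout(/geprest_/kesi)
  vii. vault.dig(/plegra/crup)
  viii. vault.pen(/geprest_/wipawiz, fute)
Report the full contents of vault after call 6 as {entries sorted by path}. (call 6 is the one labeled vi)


Answer: {dredro=gadra_ond, geprest_/, geprest_/kesi=kudru}

Derivation:
$ vault.scanf p→/
  []
$ vault.dig p→/geprest_
  ok
$ vault.pen p→/geprest_/kesi c→kudru
  created
$ vault.cull p→/geprest_
  ToolError: not empty
$ vault.pen p→/dredro c→gadra_ond
  created
$ vault.readout p→/geprest_/kesi
  kudru
$ vault.dig p→/plegra/crup
  ToolError: no parent
$ vault.pen p→/geprest_/wipawiz c→fute
  created


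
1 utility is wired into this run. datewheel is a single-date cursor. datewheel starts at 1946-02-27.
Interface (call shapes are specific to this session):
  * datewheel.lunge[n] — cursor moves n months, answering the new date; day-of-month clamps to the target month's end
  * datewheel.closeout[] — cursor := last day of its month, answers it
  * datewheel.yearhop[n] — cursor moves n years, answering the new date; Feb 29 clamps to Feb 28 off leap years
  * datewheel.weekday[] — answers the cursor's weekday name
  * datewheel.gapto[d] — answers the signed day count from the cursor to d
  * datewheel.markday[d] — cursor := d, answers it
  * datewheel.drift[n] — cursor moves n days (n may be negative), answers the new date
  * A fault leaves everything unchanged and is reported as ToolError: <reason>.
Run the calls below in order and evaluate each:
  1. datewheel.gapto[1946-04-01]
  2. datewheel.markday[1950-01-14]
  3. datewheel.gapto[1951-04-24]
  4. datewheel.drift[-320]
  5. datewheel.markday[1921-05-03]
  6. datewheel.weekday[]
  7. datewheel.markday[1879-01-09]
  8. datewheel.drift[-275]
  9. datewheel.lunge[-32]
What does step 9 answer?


Answer: 1875-08-09

Derivation:
% 1. datewheel.gapto(d→1946-04-01) : 33
% 2. datewheel.markday(d→1950-01-14) : 1950-01-14
% 3. datewheel.gapto(d→1951-04-24) : 465
% 4. datewheel.drift(n→-320) : 1949-02-28
% 5. datewheel.markday(d→1921-05-03) : 1921-05-03
% 6. datewheel.weekday() : Tuesday
% 7. datewheel.markday(d→1879-01-09) : 1879-01-09
% 8. datewheel.drift(n→-275) : 1878-04-09
% 9. datewheel.lunge(n→-32) : 1875-08-09
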